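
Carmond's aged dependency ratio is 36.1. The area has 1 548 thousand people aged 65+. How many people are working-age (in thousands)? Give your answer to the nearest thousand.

Old-age dependency ratio = elderly / working-age × 100
36.1 = 1 548 / W × 100
⇒ 4 288

Working-age: 4 288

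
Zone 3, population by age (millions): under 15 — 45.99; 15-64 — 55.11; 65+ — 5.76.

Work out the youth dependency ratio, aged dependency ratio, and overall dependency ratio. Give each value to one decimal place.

Youth dependency ratio: 83.5
Old-age dependency ratio: 10.5
Total dependency ratio: 93.9

Youth dependency ratio = 45.99 / 55.11 × 100 = 83.5
Old-age dependency ratio = 5.76 / 55.11 × 100 = 10.5
Total dependency ratio = (45.99 + 5.76) / 55.11 × 100 = 51.75 / 55.11 × 100 = 93.9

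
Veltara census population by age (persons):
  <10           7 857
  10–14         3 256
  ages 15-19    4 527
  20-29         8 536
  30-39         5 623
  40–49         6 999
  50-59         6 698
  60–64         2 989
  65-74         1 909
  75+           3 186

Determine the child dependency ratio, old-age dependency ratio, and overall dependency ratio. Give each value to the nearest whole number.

0–14: 7 857 + 3 256 = 11 113
15–64: 4 527 + 8 536 + 5 623 + 6 999 + 6 698 + 2 989 = 35 372
65+: 1 909 + 3 186 = 5 095
Youth dependency ratio = 11 113 / 35 372 × 100 = 31
Old-age dependency ratio = 5 095 / 35 372 × 100 = 14
Total dependency ratio = (11 113 + 5 095) / 35 372 × 100 = 16 208 / 35 372 × 100 = 46

Youth dependency ratio: 31
Old-age dependency ratio: 14
Total dependency ratio: 46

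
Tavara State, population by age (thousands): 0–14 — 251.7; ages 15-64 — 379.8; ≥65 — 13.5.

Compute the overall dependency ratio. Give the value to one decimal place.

Total dependency ratio = (251.7 + 13.5) / 379.8 × 100 = 265.2 / 379.8 × 100 = 69.8

Total dependency ratio: 69.8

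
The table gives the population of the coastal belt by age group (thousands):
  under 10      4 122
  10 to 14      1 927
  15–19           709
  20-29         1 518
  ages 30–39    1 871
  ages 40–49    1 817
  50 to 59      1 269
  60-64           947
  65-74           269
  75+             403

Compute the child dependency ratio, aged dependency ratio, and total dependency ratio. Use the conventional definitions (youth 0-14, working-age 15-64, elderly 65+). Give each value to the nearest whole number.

Youth dependency ratio: 74
Old-age dependency ratio: 8
Total dependency ratio: 83

0–14: 4 122 + 1 927 = 6 049
15–64: 709 + 1 518 + 1 871 + 1 817 + 1 269 + 947 = 8 131
65+: 269 + 403 = 672
Youth dependency ratio = 6 049 / 8 131 × 100 = 74
Old-age dependency ratio = 672 / 8 131 × 100 = 8
Total dependency ratio = (6 049 + 672) / 8 131 × 100 = 6 721 / 8 131 × 100 = 83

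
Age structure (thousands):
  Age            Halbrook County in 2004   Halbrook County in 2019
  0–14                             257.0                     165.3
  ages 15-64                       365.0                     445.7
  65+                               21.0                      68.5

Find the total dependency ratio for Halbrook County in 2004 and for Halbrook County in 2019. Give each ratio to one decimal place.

Halbrook County in 2004: (257.0 + 21.0) / 365.0 × 100 = 278.0 / 365.0 × 100 = 76.2
Halbrook County in 2019: (165.3 + 68.5) / 445.7 × 100 = 233.8 / 445.7 × 100 = 52.5

Halbrook County in 2004: 76.2
Halbrook County in 2019: 52.5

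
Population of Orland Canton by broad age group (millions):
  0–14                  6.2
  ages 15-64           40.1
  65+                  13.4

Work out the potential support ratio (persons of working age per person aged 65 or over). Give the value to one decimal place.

Potential support ratio: 3.0

Potential support ratio = 40.1 / 13.4 = 3.0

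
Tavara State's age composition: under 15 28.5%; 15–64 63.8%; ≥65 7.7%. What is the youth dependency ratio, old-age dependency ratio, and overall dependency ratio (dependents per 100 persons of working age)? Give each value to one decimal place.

Youth dependency ratio: 44.7
Old-age dependency ratio: 12.1
Total dependency ratio: 56.7

Youth dependency ratio = 28.5 / 63.8 × 100 = 44.7
Old-age dependency ratio = 7.7 / 63.8 × 100 = 12.1
Total dependency ratio = (28.5 + 7.7) / 63.8 × 100 = 36.2 / 63.8 × 100 = 56.7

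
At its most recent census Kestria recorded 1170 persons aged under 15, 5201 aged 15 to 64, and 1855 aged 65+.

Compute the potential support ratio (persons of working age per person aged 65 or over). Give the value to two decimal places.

Potential support ratio = 5201 / 1855 = 2.80

Potential support ratio: 2.80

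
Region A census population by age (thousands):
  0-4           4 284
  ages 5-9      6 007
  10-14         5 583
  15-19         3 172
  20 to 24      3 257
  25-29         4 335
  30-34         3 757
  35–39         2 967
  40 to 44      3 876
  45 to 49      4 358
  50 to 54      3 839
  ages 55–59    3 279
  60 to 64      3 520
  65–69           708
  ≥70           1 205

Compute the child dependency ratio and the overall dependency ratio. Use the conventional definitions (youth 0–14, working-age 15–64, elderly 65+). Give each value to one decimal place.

0–14: 4 284 + 6 007 + 5 583 = 15 874
15–64: 3 172 + 3 257 + 4 335 + 3 757 + 2 967 + 3 876 + 4 358 + 3 839 + 3 279 + 3 520 = 36 360
65+: 708 + 1 205 = 1 913
Youth dependency ratio = 15 874 / 36 360 × 100 = 43.7
Total dependency ratio = (15 874 + 1 913) / 36 360 × 100 = 17 787 / 36 360 × 100 = 48.9

Youth dependency ratio: 43.7
Total dependency ratio: 48.9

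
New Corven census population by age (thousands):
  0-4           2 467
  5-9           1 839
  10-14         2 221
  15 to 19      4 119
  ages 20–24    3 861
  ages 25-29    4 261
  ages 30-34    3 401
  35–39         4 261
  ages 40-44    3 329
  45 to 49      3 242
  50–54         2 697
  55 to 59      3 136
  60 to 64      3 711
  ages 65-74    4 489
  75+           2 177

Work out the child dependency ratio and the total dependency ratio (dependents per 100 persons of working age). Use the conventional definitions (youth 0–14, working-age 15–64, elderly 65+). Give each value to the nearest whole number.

0–14: 2 467 + 1 839 + 2 221 = 6 527
15–64: 4 119 + 3 861 + 4 261 + 3 401 + 4 261 + 3 329 + 3 242 + 2 697 + 3 136 + 3 711 = 36 018
65+: 4 489 + 2 177 = 6 666
Youth dependency ratio = 6 527 / 36 018 × 100 = 18
Total dependency ratio = (6 527 + 6 666) / 36 018 × 100 = 13 193 / 36 018 × 100 = 37

Youth dependency ratio: 18
Total dependency ratio: 37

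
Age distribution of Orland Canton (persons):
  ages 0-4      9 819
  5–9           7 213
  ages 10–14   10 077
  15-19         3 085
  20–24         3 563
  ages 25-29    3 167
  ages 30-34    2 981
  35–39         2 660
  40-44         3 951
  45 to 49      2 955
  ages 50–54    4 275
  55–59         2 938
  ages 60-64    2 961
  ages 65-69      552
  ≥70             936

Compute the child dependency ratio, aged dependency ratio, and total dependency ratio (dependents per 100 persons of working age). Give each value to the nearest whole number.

0–14: 9 819 + 7 213 + 10 077 = 27 109
15–64: 3 085 + 3 563 + 3 167 + 2 981 + 2 660 + 3 951 + 2 955 + 4 275 + 2 938 + 2 961 = 32 536
65+: 552 + 936 = 1 488
Youth dependency ratio = 27 109 / 32 536 × 100 = 83
Old-age dependency ratio = 1 488 / 32 536 × 100 = 5
Total dependency ratio = (27 109 + 1 488) / 32 536 × 100 = 28 597 / 32 536 × 100 = 88

Youth dependency ratio: 83
Old-age dependency ratio: 5
Total dependency ratio: 88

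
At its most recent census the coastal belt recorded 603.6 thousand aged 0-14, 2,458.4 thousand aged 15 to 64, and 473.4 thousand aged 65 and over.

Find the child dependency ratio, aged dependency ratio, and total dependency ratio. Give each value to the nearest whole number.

Youth dependency ratio: 25
Old-age dependency ratio: 19
Total dependency ratio: 44

Youth dependency ratio = 603.6 / 2,458.4 × 100 = 25
Old-age dependency ratio = 473.4 / 2,458.4 × 100 = 19
Total dependency ratio = (603.6 + 473.4) / 2,458.4 × 100 = 1,077.0 / 2,458.4 × 100 = 44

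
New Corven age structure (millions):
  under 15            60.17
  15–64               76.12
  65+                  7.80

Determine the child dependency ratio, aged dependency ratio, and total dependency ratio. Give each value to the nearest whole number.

Youth dependency ratio = 60.17 / 76.12 × 100 = 79
Old-age dependency ratio = 7.80 / 76.12 × 100 = 10
Total dependency ratio = (60.17 + 7.80) / 76.12 × 100 = 67.97 / 76.12 × 100 = 89

Youth dependency ratio: 79
Old-age dependency ratio: 10
Total dependency ratio: 89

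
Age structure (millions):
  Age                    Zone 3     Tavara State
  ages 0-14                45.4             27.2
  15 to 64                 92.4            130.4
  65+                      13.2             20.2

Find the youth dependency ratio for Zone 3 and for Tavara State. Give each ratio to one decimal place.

Zone 3: 49.1
Tavara State: 20.9

Zone 3: 45.4 / 92.4 × 100 = 49.1
Tavara State: 27.2 / 130.4 × 100 = 20.9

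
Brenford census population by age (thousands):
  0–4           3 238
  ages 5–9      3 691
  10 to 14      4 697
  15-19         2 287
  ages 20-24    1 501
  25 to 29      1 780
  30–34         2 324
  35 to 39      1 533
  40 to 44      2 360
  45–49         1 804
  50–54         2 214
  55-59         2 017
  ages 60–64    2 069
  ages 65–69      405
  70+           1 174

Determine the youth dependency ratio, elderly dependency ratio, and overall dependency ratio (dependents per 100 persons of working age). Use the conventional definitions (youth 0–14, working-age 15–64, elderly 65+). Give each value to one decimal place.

Youth dependency ratio: 58.5
Old-age dependency ratio: 7.9
Total dependency ratio: 66.4

0–14: 3 238 + 3 691 + 4 697 = 11 626
15–64: 2 287 + 1 501 + 1 780 + 2 324 + 1 533 + 2 360 + 1 804 + 2 214 + 2 017 + 2 069 = 19 889
65+: 405 + 1 174 = 1 579
Youth dependency ratio = 11 626 / 19 889 × 100 = 58.5
Old-age dependency ratio = 1 579 / 19 889 × 100 = 7.9
Total dependency ratio = (11 626 + 1 579) / 19 889 × 100 = 13 205 / 19 889 × 100 = 66.4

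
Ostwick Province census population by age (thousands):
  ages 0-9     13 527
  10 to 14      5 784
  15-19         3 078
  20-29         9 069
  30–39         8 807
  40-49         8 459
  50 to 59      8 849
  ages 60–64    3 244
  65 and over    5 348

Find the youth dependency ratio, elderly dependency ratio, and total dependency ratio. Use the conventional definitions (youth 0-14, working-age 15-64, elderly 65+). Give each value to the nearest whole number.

0–14: 13 527 + 5 784 = 19 311
15–64: 3 078 + 9 069 + 8 807 + 8 459 + 8 849 + 3 244 = 41 506
65+: 5 348
Youth dependency ratio = 19 311 / 41 506 × 100 = 47
Old-age dependency ratio = 5 348 / 41 506 × 100 = 13
Total dependency ratio = (19 311 + 5 348) / 41 506 × 100 = 24 659 / 41 506 × 100 = 59

Youth dependency ratio: 47
Old-age dependency ratio: 13
Total dependency ratio: 59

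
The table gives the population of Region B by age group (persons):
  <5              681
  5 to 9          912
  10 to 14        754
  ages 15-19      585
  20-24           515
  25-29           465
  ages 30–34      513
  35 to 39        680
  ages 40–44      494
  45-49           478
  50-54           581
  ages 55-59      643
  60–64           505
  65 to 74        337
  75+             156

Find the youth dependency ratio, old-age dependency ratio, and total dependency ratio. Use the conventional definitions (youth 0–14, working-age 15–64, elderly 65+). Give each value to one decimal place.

Youth dependency ratio: 43.0
Old-age dependency ratio: 9.0
Total dependency ratio: 52.0

0–14: 681 + 912 + 754 = 2 347
15–64: 585 + 515 + 465 + 513 + 680 + 494 + 478 + 581 + 643 + 505 = 5 459
65+: 337 + 156 = 493
Youth dependency ratio = 2 347 / 5 459 × 100 = 43.0
Old-age dependency ratio = 493 / 5 459 × 100 = 9.0
Total dependency ratio = (2 347 + 493) / 5 459 × 100 = 2 840 / 5 459 × 100 = 52.0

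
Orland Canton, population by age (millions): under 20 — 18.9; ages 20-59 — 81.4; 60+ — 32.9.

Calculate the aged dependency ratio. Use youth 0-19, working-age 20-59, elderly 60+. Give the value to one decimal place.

Old-age dependency ratio = 32.9 / 81.4 × 100 = 40.4

Old-age dependency ratio: 40.4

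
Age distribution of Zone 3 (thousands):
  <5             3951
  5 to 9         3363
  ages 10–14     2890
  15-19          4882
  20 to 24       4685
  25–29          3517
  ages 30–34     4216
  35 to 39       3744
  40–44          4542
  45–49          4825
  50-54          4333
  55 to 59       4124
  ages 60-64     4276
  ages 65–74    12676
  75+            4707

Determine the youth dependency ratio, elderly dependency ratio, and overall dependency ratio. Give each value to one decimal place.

Youth dependency ratio: 23.7
Old-age dependency ratio: 40.3
Total dependency ratio: 63.9

0–14: 3951 + 3363 + 2890 = 10204
15–64: 4882 + 4685 + 3517 + 4216 + 3744 + 4542 + 4825 + 4333 + 4124 + 4276 = 43144
65+: 12676 + 4707 = 17383
Youth dependency ratio = 10204 / 43144 × 100 = 23.7
Old-age dependency ratio = 17383 / 43144 × 100 = 40.3
Total dependency ratio = (10204 + 17383) / 43144 × 100 = 27587 / 43144 × 100 = 63.9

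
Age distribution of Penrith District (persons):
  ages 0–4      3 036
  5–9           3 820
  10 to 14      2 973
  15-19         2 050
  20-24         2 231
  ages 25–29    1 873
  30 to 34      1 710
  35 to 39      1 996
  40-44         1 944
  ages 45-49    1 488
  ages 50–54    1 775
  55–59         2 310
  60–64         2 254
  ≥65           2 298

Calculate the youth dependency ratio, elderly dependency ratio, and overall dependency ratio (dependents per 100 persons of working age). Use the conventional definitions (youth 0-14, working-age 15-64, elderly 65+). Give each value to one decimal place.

0–14: 3 036 + 3 820 + 2 973 = 9 829
15–64: 2 050 + 2 231 + 1 873 + 1 710 + 1 996 + 1 944 + 1 488 + 1 775 + 2 310 + 2 254 = 19 631
65+: 2 298
Youth dependency ratio = 9 829 / 19 631 × 100 = 50.1
Old-age dependency ratio = 2 298 / 19 631 × 100 = 11.7
Total dependency ratio = (9 829 + 2 298) / 19 631 × 100 = 12 127 / 19 631 × 100 = 61.8

Youth dependency ratio: 50.1
Old-age dependency ratio: 11.7
Total dependency ratio: 61.8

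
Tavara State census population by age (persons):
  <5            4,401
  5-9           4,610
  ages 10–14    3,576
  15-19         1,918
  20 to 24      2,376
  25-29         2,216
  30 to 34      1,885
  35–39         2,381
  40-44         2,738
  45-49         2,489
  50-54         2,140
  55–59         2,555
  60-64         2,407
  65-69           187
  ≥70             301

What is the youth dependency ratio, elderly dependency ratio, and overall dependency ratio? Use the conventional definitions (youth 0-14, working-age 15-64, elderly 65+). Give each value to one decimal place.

Youth dependency ratio: 54.5
Old-age dependency ratio: 2.1
Total dependency ratio: 56.6

0–14: 4,401 + 4,610 + 3,576 = 12,587
15–64: 1,918 + 2,376 + 2,216 + 1,885 + 2,381 + 2,738 + 2,489 + 2,140 + 2,555 + 2,407 = 23,105
65+: 187 + 301 = 488
Youth dependency ratio = 12,587 / 23,105 × 100 = 54.5
Old-age dependency ratio = 488 / 23,105 × 100 = 2.1
Total dependency ratio = (12,587 + 488) / 23,105 × 100 = 13,075 / 23,105 × 100 = 56.6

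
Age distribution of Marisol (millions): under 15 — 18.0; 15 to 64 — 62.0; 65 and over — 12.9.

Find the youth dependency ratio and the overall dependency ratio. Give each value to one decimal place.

Youth dependency ratio = 18.0 / 62.0 × 100 = 29.0
Total dependency ratio = (18.0 + 12.9) / 62.0 × 100 = 30.9 / 62.0 × 100 = 49.8

Youth dependency ratio: 29.0
Total dependency ratio: 49.8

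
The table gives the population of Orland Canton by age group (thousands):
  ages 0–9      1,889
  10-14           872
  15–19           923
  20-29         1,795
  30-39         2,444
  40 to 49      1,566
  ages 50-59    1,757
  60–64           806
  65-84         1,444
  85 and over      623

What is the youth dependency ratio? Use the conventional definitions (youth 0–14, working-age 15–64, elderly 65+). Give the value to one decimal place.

Youth dependency ratio: 29.7

0–14: 1,889 + 872 = 2,761
15–64: 923 + 1,795 + 2,444 + 1,566 + 1,757 + 806 = 9,291
65+: 1,444 + 623 = 2,067
Youth dependency ratio = 2,761 / 9,291 × 100 = 29.7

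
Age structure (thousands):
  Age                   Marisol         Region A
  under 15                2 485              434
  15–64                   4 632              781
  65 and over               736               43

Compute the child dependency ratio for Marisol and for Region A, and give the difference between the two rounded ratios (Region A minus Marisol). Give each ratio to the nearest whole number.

Marisol: 2 485 / 4 632 × 100 = 54
Region A: 434 / 781 × 100 = 56

Marisol: 54
Region A: 56
Difference: +2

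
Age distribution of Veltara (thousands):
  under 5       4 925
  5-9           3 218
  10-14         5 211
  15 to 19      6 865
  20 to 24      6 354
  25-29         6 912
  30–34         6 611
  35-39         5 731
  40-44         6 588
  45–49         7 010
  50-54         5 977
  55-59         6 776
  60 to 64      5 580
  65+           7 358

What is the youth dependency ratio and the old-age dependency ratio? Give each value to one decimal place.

Youth dependency ratio: 20.7
Old-age dependency ratio: 11.4

0–14: 4 925 + 3 218 + 5 211 = 13 354
15–64: 6 865 + 6 354 + 6 912 + 6 611 + 5 731 + 6 588 + 7 010 + 5 977 + 6 776 + 5 580 = 64 404
65+: 7 358
Youth dependency ratio = 13 354 / 64 404 × 100 = 20.7
Old-age dependency ratio = 7 358 / 64 404 × 100 = 11.4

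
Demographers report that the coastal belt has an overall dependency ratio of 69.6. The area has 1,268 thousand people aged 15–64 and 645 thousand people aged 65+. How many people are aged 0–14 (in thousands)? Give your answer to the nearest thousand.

Aged 0–14: 238

Total dependency ratio = (youth + elderly) / working-age × 100
69.6 = (Y + 645) / 1,268 × 100
⇒ 238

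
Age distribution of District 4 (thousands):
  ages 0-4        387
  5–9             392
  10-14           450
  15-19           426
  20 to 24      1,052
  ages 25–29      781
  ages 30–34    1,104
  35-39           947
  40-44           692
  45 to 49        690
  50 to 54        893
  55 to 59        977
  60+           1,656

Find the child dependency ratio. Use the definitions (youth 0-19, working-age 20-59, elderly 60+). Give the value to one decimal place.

0–19: 387 + 392 + 450 + 426 = 1,655
20–59: 1,052 + 781 + 1,104 + 947 + 692 + 690 + 893 + 977 = 7,136
60+: 1,656
Youth dependency ratio = 1,655 / 7,136 × 100 = 23.2

Youth dependency ratio: 23.2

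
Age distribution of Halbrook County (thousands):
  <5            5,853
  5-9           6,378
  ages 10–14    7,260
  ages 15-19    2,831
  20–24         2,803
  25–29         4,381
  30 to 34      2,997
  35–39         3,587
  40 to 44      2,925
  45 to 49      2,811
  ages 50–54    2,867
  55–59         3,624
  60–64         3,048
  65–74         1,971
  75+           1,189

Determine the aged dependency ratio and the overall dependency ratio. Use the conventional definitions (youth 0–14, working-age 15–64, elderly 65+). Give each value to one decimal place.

Old-age dependency ratio: 9.9
Total dependency ratio: 71.1

0–14: 5,853 + 6,378 + 7,260 = 19,491
15–64: 2,831 + 2,803 + 4,381 + 2,997 + 3,587 + 2,925 + 2,811 + 2,867 + 3,624 + 3,048 = 31,874
65+: 1,971 + 1,189 = 3,160
Old-age dependency ratio = 3,160 / 31,874 × 100 = 9.9
Total dependency ratio = (19,491 + 3,160) / 31,874 × 100 = 22,651 / 31,874 × 100 = 71.1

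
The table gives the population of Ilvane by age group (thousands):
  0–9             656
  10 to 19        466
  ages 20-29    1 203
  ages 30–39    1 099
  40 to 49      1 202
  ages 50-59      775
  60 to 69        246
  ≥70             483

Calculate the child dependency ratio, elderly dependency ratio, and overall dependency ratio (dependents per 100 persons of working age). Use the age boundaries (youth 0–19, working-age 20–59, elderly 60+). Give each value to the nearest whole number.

Youth dependency ratio: 26
Old-age dependency ratio: 17
Total dependency ratio: 43

0–19: 656 + 466 = 1 122
20–59: 1 203 + 1 099 + 1 202 + 775 = 4 279
60+: 246 + 483 = 729
Youth dependency ratio = 1 122 / 4 279 × 100 = 26
Old-age dependency ratio = 729 / 4 279 × 100 = 17
Total dependency ratio = (1 122 + 729) / 4 279 × 100 = 1 851 / 4 279 × 100 = 43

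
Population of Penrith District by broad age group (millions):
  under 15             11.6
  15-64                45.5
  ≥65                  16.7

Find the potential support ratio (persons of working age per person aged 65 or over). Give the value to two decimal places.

Potential support ratio: 2.72

Potential support ratio = 45.5 / 16.7 = 2.72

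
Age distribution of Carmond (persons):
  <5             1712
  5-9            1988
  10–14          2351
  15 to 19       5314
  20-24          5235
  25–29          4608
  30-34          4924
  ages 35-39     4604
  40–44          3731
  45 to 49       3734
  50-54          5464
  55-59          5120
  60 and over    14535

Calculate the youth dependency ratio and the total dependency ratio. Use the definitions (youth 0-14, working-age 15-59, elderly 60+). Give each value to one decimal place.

Youth dependency ratio: 14.2
Total dependency ratio: 48.2

0–14: 1712 + 1988 + 2351 = 6051
15–59: 5314 + 5235 + 4608 + 4924 + 4604 + 3731 + 3734 + 5464 + 5120 = 42734
60+: 14535
Youth dependency ratio = 6051 / 42734 × 100 = 14.2
Total dependency ratio = (6051 + 14535) / 42734 × 100 = 20586 / 42734 × 100 = 48.2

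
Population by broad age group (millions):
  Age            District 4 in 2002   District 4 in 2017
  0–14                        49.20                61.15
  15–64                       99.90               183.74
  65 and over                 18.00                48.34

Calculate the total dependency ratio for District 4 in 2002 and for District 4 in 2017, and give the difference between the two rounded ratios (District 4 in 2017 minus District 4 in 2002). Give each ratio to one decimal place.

District 4 in 2002: (49.20 + 18.00) / 99.90 × 100 = 67.20 / 99.90 × 100 = 67.3
District 4 in 2017: (61.15 + 48.34) / 183.74 × 100 = 109.49 / 183.74 × 100 = 59.6

District 4 in 2002: 67.3
District 4 in 2017: 59.6
Difference: -7.7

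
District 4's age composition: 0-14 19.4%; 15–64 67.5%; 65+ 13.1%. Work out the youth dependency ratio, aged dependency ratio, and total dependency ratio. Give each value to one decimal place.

Youth dependency ratio = 19.4 / 67.5 × 100 = 28.7
Old-age dependency ratio = 13.1 / 67.5 × 100 = 19.4
Total dependency ratio = (19.4 + 13.1) / 67.5 × 100 = 32.5 / 67.5 × 100 = 48.1

Youth dependency ratio: 28.7
Old-age dependency ratio: 19.4
Total dependency ratio: 48.1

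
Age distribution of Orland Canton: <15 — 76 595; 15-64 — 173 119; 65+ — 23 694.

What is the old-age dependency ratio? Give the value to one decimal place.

Old-age dependency ratio: 13.7

Old-age dependency ratio = 23 694 / 173 119 × 100 = 13.7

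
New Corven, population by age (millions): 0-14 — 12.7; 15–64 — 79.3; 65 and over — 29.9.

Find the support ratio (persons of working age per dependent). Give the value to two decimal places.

Support ratio = 79.3 / (12.7 + 29.9) = 79.3 / 42.6 = 1.86

Support ratio: 1.86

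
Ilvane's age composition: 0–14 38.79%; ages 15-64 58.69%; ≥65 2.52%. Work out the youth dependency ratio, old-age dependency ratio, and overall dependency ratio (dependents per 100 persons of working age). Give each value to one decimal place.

Youth dependency ratio = 38.79 / 58.69 × 100 = 66.1
Old-age dependency ratio = 2.52 / 58.69 × 100 = 4.3
Total dependency ratio = (38.79 + 2.52) / 58.69 × 100 = 41.31 / 58.69 × 100 = 70.4

Youth dependency ratio: 66.1
Old-age dependency ratio: 4.3
Total dependency ratio: 70.4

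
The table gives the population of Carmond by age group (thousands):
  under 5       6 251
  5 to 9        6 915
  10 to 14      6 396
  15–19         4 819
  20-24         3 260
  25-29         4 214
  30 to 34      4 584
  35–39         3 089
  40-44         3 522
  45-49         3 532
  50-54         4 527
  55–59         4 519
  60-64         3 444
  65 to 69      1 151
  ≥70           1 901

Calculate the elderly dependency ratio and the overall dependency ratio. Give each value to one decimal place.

0–14: 6 251 + 6 915 + 6 396 = 19 562
15–64: 4 819 + 3 260 + 4 214 + 4 584 + 3 089 + 3 522 + 3 532 + 4 527 + 4 519 + 3 444 = 39 510
65+: 1 151 + 1 901 = 3 052
Old-age dependency ratio = 3 052 / 39 510 × 100 = 7.7
Total dependency ratio = (19 562 + 3 052) / 39 510 × 100 = 22 614 / 39 510 × 100 = 57.2

Old-age dependency ratio: 7.7
Total dependency ratio: 57.2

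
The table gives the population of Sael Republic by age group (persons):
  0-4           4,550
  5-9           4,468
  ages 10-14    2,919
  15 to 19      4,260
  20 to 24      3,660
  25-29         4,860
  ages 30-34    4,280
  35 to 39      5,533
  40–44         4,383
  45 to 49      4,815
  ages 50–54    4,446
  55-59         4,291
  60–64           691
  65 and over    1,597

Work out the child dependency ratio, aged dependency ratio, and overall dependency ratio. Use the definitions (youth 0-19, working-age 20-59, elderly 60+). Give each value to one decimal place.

0–19: 4,550 + 4,468 + 2,919 + 4,260 = 16,197
20–59: 3,660 + 4,860 + 4,280 + 5,533 + 4,383 + 4,815 + 4,446 + 4,291 = 36,268
60+: 691 + 1,597 = 2,288
Youth dependency ratio = 16,197 / 36,268 × 100 = 44.7
Old-age dependency ratio = 2,288 / 36,268 × 100 = 6.3
Total dependency ratio = (16,197 + 2,288) / 36,268 × 100 = 18,485 / 36,268 × 100 = 51.0

Youth dependency ratio: 44.7
Old-age dependency ratio: 6.3
Total dependency ratio: 51.0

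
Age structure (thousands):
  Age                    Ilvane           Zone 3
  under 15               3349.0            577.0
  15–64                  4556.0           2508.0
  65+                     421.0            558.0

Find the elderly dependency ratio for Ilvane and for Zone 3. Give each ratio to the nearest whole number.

Ilvane: 9
Zone 3: 22

Ilvane: 421.0 / 4556.0 × 100 = 9
Zone 3: 558.0 / 2508.0 × 100 = 22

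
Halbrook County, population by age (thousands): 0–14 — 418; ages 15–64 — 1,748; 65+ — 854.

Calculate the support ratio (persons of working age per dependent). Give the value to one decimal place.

Support ratio = 1,748 / (418 + 854) = 1,748 / 1,272 = 1.4

Support ratio: 1.4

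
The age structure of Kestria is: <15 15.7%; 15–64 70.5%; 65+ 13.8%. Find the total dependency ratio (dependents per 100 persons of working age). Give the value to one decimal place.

Total dependency ratio = (15.7 + 13.8) / 70.5 × 100 = 29.5 / 70.5 × 100 = 41.8

Total dependency ratio: 41.8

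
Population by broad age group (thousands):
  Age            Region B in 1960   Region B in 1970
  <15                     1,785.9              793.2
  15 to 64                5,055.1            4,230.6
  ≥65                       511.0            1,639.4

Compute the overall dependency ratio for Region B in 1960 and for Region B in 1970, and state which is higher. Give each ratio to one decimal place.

Region B in 1960: 45.4
Region B in 1970: 57.5
Higher: Region B in 1970

Region B in 1960: (1,785.9 + 511.0) / 5,055.1 × 100 = 2,296.9 / 5,055.1 × 100 = 45.4
Region B in 1970: (793.2 + 1,639.4) / 4,230.6 × 100 = 2,432.6 / 4,230.6 × 100 = 57.5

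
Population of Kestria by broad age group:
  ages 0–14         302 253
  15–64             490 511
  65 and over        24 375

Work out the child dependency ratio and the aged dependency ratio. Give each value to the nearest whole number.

Youth dependency ratio = 302 253 / 490 511 × 100 = 62
Old-age dependency ratio = 24 375 / 490 511 × 100 = 5

Youth dependency ratio: 62
Old-age dependency ratio: 5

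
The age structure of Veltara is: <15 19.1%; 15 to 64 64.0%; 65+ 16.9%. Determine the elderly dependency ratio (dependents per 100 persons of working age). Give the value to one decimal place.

Old-age dependency ratio = 16.9 / 64.0 × 100 = 26.4

Old-age dependency ratio: 26.4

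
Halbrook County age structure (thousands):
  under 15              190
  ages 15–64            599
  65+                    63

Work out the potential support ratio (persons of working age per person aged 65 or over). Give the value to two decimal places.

Potential support ratio: 9.51

Potential support ratio = 599 / 63 = 9.51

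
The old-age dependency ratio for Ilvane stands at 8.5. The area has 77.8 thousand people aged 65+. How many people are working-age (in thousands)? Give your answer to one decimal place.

Old-age dependency ratio = elderly / working-age × 100
8.5 = 77.8 / W × 100
⇒ 915.3

Working-age: 915.3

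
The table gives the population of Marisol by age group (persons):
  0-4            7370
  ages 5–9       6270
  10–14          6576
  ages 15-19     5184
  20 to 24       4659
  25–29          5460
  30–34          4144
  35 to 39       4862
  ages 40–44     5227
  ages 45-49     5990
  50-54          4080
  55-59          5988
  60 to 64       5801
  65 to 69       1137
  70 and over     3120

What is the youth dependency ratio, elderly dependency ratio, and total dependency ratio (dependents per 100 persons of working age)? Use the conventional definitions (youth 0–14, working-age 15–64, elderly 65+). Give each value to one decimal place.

0–14: 7370 + 6270 + 6576 = 20216
15–64: 5184 + 4659 + 5460 + 4144 + 4862 + 5227 + 5990 + 4080 + 5988 + 5801 = 51395
65+: 1137 + 3120 = 4257
Youth dependency ratio = 20216 / 51395 × 100 = 39.3
Old-age dependency ratio = 4257 / 51395 × 100 = 8.3
Total dependency ratio = (20216 + 4257) / 51395 × 100 = 24473 / 51395 × 100 = 47.6

Youth dependency ratio: 39.3
Old-age dependency ratio: 8.3
Total dependency ratio: 47.6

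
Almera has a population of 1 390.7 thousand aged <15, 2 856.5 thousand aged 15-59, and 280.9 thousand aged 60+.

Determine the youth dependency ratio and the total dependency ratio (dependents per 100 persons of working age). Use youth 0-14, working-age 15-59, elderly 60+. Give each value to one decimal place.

Youth dependency ratio: 48.7
Total dependency ratio: 58.5

Youth dependency ratio = 1 390.7 / 2 856.5 × 100 = 48.7
Total dependency ratio = (1 390.7 + 280.9) / 2 856.5 × 100 = 1 671.6 / 2 856.5 × 100 = 58.5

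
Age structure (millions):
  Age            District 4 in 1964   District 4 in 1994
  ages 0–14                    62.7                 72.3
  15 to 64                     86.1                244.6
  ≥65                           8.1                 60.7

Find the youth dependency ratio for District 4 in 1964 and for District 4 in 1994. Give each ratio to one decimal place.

District 4 in 1964: 62.7 / 86.1 × 100 = 72.8
District 4 in 1994: 72.3 / 244.6 × 100 = 29.6

District 4 in 1964: 72.8
District 4 in 1994: 29.6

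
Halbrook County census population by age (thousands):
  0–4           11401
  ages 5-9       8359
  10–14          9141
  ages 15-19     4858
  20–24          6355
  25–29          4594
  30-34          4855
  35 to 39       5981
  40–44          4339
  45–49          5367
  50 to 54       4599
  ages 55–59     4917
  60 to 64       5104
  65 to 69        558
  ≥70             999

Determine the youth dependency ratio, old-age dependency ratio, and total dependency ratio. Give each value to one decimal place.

0–14: 11401 + 8359 + 9141 = 28901
15–64: 4858 + 6355 + 4594 + 4855 + 5981 + 4339 + 5367 + 4599 + 4917 + 5104 = 50969
65+: 558 + 999 = 1557
Youth dependency ratio = 28901 / 50969 × 100 = 56.7
Old-age dependency ratio = 1557 / 50969 × 100 = 3.1
Total dependency ratio = (28901 + 1557) / 50969 × 100 = 30458 / 50969 × 100 = 59.8

Youth dependency ratio: 56.7
Old-age dependency ratio: 3.1
Total dependency ratio: 59.8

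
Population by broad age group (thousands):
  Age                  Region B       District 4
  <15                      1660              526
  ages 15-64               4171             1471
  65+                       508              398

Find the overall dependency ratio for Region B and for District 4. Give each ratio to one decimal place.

Region B: 52.0
District 4: 62.8

Region B: (1660 + 508) / 4171 × 100 = 2168 / 4171 × 100 = 52.0
District 4: (526 + 398) / 1471 × 100 = 924 / 1471 × 100 = 62.8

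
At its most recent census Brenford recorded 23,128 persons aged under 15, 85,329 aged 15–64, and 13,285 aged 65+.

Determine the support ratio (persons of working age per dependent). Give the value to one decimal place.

Support ratio: 2.3

Support ratio = 85,329 / (23,128 + 13,285) = 85,329 / 36,413 = 2.3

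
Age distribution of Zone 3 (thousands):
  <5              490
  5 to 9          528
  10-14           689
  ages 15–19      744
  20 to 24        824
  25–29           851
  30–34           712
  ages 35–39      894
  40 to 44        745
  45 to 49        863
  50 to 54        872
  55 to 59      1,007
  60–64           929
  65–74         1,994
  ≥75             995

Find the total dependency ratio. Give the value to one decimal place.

0–14: 490 + 528 + 689 = 1,707
15–64: 744 + 824 + 851 + 712 + 894 + 745 + 863 + 872 + 1,007 + 929 = 8,441
65+: 1,994 + 995 = 2,989
Total dependency ratio = (1,707 + 2,989) / 8,441 × 100 = 4,696 / 8,441 × 100 = 55.6

Total dependency ratio: 55.6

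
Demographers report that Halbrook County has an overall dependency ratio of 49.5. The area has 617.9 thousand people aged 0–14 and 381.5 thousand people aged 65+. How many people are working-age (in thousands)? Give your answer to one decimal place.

Working-age: 2 019.0

Total dependency ratio = (youth + elderly) / working-age × 100
49.5 = (617.9 + 381.5) / W × 100
⇒ 2 019.0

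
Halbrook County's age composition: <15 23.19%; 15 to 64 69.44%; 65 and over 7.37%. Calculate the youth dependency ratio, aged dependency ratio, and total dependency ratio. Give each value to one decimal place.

Youth dependency ratio: 33.4
Old-age dependency ratio: 10.6
Total dependency ratio: 44.0

Youth dependency ratio = 23.19 / 69.44 × 100 = 33.4
Old-age dependency ratio = 7.37 / 69.44 × 100 = 10.6
Total dependency ratio = (23.19 + 7.37) / 69.44 × 100 = 30.56 / 69.44 × 100 = 44.0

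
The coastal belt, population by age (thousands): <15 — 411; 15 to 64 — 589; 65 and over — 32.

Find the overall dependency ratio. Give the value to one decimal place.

Total dependency ratio = (411 + 32) / 589 × 100 = 443 / 589 × 100 = 75.2

Total dependency ratio: 75.2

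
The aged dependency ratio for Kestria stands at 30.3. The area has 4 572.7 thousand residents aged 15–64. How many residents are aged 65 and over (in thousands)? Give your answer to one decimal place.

Aged 65 and over: 1 385.5

Old-age dependency ratio = elderly / working-age × 100
30.3 = E / 4 572.7 × 100
⇒ 1 385.5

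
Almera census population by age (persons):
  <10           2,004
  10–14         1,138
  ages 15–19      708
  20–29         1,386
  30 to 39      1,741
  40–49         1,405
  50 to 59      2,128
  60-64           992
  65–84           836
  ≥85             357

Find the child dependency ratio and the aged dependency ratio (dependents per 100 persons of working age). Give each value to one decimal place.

Youth dependency ratio: 37.6
Old-age dependency ratio: 14.3

0–14: 2,004 + 1,138 = 3,142
15–64: 708 + 1,386 + 1,741 + 1,405 + 2,128 + 992 = 8,360
65+: 836 + 357 = 1,193
Youth dependency ratio = 3,142 / 8,360 × 100 = 37.6
Old-age dependency ratio = 1,193 / 8,360 × 100 = 14.3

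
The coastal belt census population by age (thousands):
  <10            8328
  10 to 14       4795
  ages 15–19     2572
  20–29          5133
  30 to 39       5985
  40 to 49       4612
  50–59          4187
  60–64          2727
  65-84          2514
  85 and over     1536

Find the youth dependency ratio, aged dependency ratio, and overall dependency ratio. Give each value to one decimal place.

Youth dependency ratio: 52.0
Old-age dependency ratio: 16.1
Total dependency ratio: 68.1

0–14: 8328 + 4795 = 13123
15–64: 2572 + 5133 + 5985 + 4612 + 4187 + 2727 = 25216
65+: 2514 + 1536 = 4050
Youth dependency ratio = 13123 / 25216 × 100 = 52.0
Old-age dependency ratio = 4050 / 25216 × 100 = 16.1
Total dependency ratio = (13123 + 4050) / 25216 × 100 = 17173 / 25216 × 100 = 68.1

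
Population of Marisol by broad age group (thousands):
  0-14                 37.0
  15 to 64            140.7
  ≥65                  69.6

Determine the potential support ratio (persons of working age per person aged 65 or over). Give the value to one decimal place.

Potential support ratio = 140.7 / 69.6 = 2.0

Potential support ratio: 2.0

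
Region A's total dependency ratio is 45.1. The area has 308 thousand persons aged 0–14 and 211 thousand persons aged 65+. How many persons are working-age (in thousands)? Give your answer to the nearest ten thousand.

Total dependency ratio = (youth + elderly) / working-age × 100
45.1 = (308 + 211) / W × 100
⇒ 1150

Working-age: 1150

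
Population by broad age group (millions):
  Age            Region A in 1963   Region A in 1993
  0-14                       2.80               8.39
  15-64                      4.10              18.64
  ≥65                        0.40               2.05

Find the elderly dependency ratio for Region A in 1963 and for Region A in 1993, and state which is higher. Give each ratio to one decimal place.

Region A in 1963: 9.8
Region A in 1993: 11.0
Higher: Region A in 1993

Region A in 1963: 0.40 / 4.10 × 100 = 9.8
Region A in 1993: 2.05 / 18.64 × 100 = 11.0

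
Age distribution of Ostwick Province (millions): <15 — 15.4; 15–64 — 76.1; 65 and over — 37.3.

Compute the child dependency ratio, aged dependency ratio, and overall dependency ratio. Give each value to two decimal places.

Youth dependency ratio = 15.4 / 76.1 × 100 = 20.24
Old-age dependency ratio = 37.3 / 76.1 × 100 = 49.01
Total dependency ratio = (15.4 + 37.3) / 76.1 × 100 = 52.7 / 76.1 × 100 = 69.25

Youth dependency ratio: 20.24
Old-age dependency ratio: 49.01
Total dependency ratio: 69.25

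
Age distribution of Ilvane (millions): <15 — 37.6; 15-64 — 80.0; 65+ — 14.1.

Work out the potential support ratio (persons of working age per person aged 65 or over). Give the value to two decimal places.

Potential support ratio: 5.67

Potential support ratio = 80.0 / 14.1 = 5.67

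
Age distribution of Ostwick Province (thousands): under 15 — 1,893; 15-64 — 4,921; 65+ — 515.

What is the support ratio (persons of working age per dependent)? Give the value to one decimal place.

Support ratio: 2.0

Support ratio = 4,921 / (1,893 + 515) = 4,921 / 2,408 = 2.0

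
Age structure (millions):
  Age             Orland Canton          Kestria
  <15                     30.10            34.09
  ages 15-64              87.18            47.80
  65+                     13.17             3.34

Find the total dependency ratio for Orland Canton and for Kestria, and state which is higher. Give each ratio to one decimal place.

Orland Canton: 49.6
Kestria: 78.3
Higher: Kestria

Orland Canton: (30.10 + 13.17) / 87.18 × 100 = 43.27 / 87.18 × 100 = 49.6
Kestria: (34.09 + 3.34) / 47.80 × 100 = 37.43 / 47.80 × 100 = 78.3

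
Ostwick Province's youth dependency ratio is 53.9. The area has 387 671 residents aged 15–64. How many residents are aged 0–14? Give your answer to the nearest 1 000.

Youth dependency ratio = youth / working-age × 100
53.9 = Y / 387 671 × 100
⇒ 209 000

Aged 0–14: 209 000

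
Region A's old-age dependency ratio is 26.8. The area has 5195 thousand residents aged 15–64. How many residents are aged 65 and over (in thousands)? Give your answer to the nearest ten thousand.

Old-age dependency ratio = elderly / working-age × 100
26.8 = E / 5195 × 100
⇒ 1390

Aged 65 and over: 1390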